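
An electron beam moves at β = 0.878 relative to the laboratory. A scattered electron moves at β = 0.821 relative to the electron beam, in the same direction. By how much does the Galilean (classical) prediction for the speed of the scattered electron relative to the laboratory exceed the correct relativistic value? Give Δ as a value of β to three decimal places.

Δ = 0.712

Galilean: u_cl = 0.821 + 0.878 = 1.6990.
Relativistic: u_rel = (0.821 + 0.878) / (1 + 0.821·0.878) = 1.6990/1.7208 = 0.9873.
Δ = 1.6990 − 0.9873 = 0.7117.
(The classical prediction exceeds c; the relativistic result does not.)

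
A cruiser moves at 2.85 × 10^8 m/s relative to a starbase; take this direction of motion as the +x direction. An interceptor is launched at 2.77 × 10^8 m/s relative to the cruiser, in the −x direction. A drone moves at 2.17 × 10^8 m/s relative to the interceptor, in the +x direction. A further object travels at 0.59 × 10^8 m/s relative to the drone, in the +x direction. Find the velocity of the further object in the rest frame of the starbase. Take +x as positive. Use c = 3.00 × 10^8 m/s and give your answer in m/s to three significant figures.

+2.61 × 10^8 m/s

Apply u = (u' + v)/(1 + u'v/c²) successively, working outward toward the starbase.
(Dividing each given speed by c = 3.00 × 10^8 m/s to work in units of c.)
Start: velocity of the cruiser relative to the starbase = 0.9500c.
Compose with the interceptor (u' = -0.923 in the cruiser frame): u_1 = (-0.923 + 0.950) / (1 + (-0.923)·0.950) = 0.0267/0.1228 = 0.2171.
Compose with the drone (u' = 0.723 in the interceptor frame): u_2 = (0.723 + 0.217) / (1 + 0.723·0.217) = 0.9404/1.1570 = 0.8128.
Compose with the further object (u' = 0.197 in the drone frame): u_3 = (0.197 + 0.813) / (1 + 0.197·0.813) = 1.0095/1.1598 = 0.8703.
So u = 0.8703 × 3.00 × 10^8 m/s.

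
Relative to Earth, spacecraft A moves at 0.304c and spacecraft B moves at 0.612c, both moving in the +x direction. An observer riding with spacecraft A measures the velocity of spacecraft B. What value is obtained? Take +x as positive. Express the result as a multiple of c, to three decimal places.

β_A = 0.304, β_B = 0.612.
Transform to A's frame with the inverse velocity-addition law: u' = (u − v)/(1 − uv/c²), taking u = β_B and v = β_A.
u' = (0.612 − 0.304) / (1 − (0.304)(0.612)) = 0.3080/0.8140 = 0.3784.

+0.378c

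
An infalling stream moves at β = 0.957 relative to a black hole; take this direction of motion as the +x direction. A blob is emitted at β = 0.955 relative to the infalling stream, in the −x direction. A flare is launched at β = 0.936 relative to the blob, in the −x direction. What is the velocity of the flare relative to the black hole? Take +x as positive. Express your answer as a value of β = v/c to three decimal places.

Apply u = (u' + v)/(1 + u'v/c²) successively, working outward toward the black hole.
Start: velocity of the infalling stream relative to the black hole = 0.9570c.
Compose with the blob (u' = -0.955 in the infalling stream frame): u_1 = (-0.955 + 0.957) / (1 + (-0.955)·0.957) = 0.0020/0.0861 = 0.0232.
Compose with the flare (u' = -0.936 in the blob frame): u_2 = (-0.936 + 0.023) / (1 + (-0.936)·0.023) = -0.9128/0.9782 = -0.9331.

β = -0.933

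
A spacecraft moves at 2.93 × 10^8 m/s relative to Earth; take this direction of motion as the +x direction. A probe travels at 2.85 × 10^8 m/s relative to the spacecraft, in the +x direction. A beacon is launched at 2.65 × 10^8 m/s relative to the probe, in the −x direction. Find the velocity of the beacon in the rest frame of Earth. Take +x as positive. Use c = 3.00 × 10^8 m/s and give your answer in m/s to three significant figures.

+2.97 × 10^8 m/s

Apply u = (u' + v)/(1 + u'v/c²) successively, working outward toward Earth.
(Dividing each given speed by c = 3.00 × 10^8 m/s to work in units of c.)
Start: velocity of the spacecraft relative to Earth = 0.9767c.
Compose with the probe (u' = 0.950 in the spacecraft frame): u_1 = (0.950 + 0.977) / (1 + 0.950·0.977) = 1.9267/1.9278 = 0.9994.
Compose with the beacon (u' = -0.883 in the probe frame): u_2 = (-0.883 + 0.999) / (1 + (-0.883)·0.999) = 0.1161/0.1172 = 0.9903.
So u = 0.9903 × 3.00 × 10^8 m/s.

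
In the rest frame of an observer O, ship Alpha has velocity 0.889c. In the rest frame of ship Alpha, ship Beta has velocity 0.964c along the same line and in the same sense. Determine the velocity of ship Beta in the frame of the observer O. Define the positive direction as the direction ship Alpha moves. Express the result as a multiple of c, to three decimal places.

With v = 0.889 and u' = 0.964 (in units of c),
u = (u' + v)/(1 + u'v/c²):
u = (0.964 + 0.889) / (1 + 0.964·0.889) = 1.8530/1.8570 = 0.9978
(Galilean addition would give +1.853c, exceeding c.)

0.998c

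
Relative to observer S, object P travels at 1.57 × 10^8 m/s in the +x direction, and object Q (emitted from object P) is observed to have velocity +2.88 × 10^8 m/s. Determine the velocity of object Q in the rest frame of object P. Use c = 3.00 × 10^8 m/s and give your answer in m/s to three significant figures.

+2.63 × 10^8 m/s

v = 0.523c, u = 0.960c.
Invert the composition law: u' = (u − v)/(1 − uv/c²).
u' = (0.960 − 0.523) / (1 − (0.960)(0.523)) = 0.4367/0.4976 = 0.8775.
u' = 0.8775 × 3.00 × 10^8 m/s.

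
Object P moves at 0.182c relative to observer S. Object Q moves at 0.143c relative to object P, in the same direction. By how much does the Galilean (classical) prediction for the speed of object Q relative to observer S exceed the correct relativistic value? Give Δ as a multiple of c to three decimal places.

Δ = 0.008c

Galilean: u_cl = 0.143 + 0.182 = 0.3250.
Relativistic: u_rel = (0.143 + 0.182) / (1 + 0.143·0.182) = 0.3250/1.0260 = 0.3168.
Δ = 0.3250 − 0.3168 = 0.0082.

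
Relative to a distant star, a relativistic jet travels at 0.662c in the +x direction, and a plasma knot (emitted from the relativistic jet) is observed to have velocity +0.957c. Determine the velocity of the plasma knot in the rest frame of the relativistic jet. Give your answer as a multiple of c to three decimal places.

Invert the composition law: u' = (u − v)/(1 − uv/c²).
u' = (0.957 − 0.662) / (1 − (0.957)(0.662)) = 0.2950/0.3665 = 0.8050.

+0.805c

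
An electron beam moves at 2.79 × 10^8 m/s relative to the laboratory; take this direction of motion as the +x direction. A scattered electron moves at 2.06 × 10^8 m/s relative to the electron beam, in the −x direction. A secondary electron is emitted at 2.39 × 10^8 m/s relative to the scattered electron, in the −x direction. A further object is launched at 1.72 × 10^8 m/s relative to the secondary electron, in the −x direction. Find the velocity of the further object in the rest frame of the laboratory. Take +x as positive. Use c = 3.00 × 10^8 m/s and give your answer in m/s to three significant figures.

Apply u = (u' + v)/(1 + u'v/c²) successively, working outward toward the laboratory.
(Dividing each given speed by c = 3.00 × 10^8 m/s to work in units of c.)
Start: velocity of the electron beam relative to the laboratory = 0.9300c.
Compose with the scattered electron (u' = -0.687 in the electron beam frame): u_1 = (-0.687 + 0.930) / (1 + (-0.687)·0.930) = 0.2433/0.3614 = 0.6733.
Compose with the secondary electron (u' = -0.797 in the scattered electron frame): u_2 = (-0.797 + 0.673) / (1 + (-0.797)·0.673) = -0.1234/0.4636 = -0.2661.
Compose with the further object (u' = -0.573 in the secondary electron frame): u_3 = (-0.573 + (-0.266)) / (1 + (-0.573)·(-0.266)) = -0.8394/1.1526 = -0.7283.
So u = -0.7283 × 3.00 × 10^8 m/s.

-2.18 × 10^8 m/s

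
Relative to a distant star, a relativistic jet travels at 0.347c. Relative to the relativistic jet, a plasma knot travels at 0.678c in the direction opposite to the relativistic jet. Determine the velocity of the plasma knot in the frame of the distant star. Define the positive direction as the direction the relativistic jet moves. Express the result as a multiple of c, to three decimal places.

With v = 0.347 and u' = -0.678 (in units of c),
u = (u' + v)/(1 + u'v/c²):
u = (-0.678 + 0.347) / (1 + (-0.678)·0.347) = -0.3310/0.7647 = -0.4328

-0.433c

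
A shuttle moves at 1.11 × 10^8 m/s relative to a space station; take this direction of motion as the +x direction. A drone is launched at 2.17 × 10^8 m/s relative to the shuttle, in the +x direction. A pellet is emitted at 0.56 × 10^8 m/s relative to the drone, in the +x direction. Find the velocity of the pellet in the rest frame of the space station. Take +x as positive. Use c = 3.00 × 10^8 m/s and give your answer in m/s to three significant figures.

2.71 × 10^8 m/s

Apply u = (u' + v)/(1 + u'v/c²) successively, working outward toward the space station.
(Dividing each given speed by c = 3.00 × 10^8 m/s to work in units of c.)
Start: velocity of the shuttle relative to the space station = 0.3700c.
Compose with the drone (u' = 0.723 in the shuttle frame): u_1 = (0.723 + 0.370) / (1 + 0.723·0.370) = 1.0933/1.2676 = 0.8625.
Compose with the pellet (u' = 0.187 in the drone frame): u_2 = (0.187 + 0.862) / (1 + 0.187·0.862) = 1.0492/1.1610 = 0.9037.
So u = 0.9037 × 3.00 × 10^8 m/s.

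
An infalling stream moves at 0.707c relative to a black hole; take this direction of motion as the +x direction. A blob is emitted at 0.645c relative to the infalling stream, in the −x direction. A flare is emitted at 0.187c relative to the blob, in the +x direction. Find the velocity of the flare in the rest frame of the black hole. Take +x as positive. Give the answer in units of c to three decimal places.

Apply u = (u' + v)/(1 + u'v/c²) successively, working outward toward the black hole.
Start: velocity of the infalling stream relative to the black hole = 0.7070c.
Compose with the blob (u' = -0.645 in the infalling stream frame): u_1 = (-0.645 + 0.707) / (1 + (-0.645)·0.707) = 0.0620/0.5440 = 0.1140.
Compose with the flare (u' = 0.187 in the blob frame): u_2 = (0.187 + 0.114) / (1 + 0.187·0.114) = 0.3010/1.0213 = 0.2947.

+0.295c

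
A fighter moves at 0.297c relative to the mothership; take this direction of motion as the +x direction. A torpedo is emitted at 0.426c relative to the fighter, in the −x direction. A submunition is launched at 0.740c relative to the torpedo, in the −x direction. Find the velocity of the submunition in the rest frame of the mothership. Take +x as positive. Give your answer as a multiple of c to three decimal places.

-0.800c

Apply u = (u' + v)/(1 + u'v/c²) successively, working outward toward the mothership.
Start: velocity of the fighter relative to the mothership = 0.2970c.
Compose with the torpedo (u' = -0.426 in the fighter frame): u_1 = (-0.426 + 0.297) / (1 + (-0.426)·0.297) = -0.1290/0.8735 = -0.1477.
Compose with the submunition (u' = -0.740 in the torpedo frame): u_2 = (-0.740 + (-0.148)) / (1 + (-0.740)·(-0.148)) = -0.8877/1.1093 = -0.8002.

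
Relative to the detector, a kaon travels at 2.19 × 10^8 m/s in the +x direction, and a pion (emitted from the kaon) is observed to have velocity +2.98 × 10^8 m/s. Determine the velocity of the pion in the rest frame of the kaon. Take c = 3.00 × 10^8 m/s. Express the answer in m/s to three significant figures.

+2.87 × 10^8 m/s

v = 0.730c, u = 0.993c.
Invert the composition law: u' = (u − v)/(1 − uv/c²).
u' = (0.993 − 0.730) / (1 − (0.993)(0.730)) = 0.2633/0.2749 = 0.9580.
u' = 0.9580 × 3.00 × 10^8 m/s.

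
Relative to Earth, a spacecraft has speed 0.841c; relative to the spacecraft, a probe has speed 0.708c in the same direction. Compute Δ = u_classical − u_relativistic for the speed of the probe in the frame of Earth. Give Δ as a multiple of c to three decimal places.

Galilean: u_cl = 0.708 + 0.841 = 1.5490.
Relativistic: u_rel = (0.708 + 0.841) / (1 + 0.708·0.841) = 1.5490/1.5954 = 0.9709.
Δ = 1.5490 − 0.9709 = 0.5781.
(The classical prediction exceeds c; the relativistic result does not.)

Δ = 0.578c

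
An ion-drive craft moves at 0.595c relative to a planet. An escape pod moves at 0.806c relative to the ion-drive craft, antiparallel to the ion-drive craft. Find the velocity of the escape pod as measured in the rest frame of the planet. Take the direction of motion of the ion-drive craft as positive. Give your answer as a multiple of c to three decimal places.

With v = 0.595 and u' = -0.806 (in units of c),
u = (u' + v)/(1 + u'v/c²):
u = (-0.806 + 0.595) / (1 + (-0.806)·0.595) = -0.2110/0.5204 = -0.4054

-0.405c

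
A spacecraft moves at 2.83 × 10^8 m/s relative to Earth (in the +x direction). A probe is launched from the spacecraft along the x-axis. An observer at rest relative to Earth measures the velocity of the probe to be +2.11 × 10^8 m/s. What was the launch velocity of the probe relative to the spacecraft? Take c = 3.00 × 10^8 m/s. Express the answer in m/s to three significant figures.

-2.14 × 10^8 m/s

v = 0.943c, u = 0.703c.
Invert the composition law: u' = (u − v)/(1 − uv/c²).
u' = (0.703 − 0.943) / (1 − (0.703)(0.943)) = -0.2400/0.3365 = -0.7132.
u' = -0.7132 × 3.00 × 10^8 m/s.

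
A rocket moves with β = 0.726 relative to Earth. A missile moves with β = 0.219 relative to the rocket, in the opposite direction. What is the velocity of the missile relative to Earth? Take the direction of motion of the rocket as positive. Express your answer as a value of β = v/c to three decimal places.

With v = 0.726 and u' = -0.219 (in units of c),
u = (u' + v)/(1 + u'v/c²):
u = (-0.219 + 0.726) / (1 + (-0.219)·0.726) = 0.5070/0.8410 = 0.6028
(Galilean addition would give +0.507c.)

β = +0.603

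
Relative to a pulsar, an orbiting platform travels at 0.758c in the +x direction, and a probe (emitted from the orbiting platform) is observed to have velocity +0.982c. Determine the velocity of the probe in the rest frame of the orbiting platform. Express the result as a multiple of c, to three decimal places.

Invert the composition law: u' = (u − v)/(1 − uv/c²).
u' = (0.982 − 0.758) / (1 − (0.982)(0.758)) = 0.2240/0.2556 = 0.8762.

+0.876c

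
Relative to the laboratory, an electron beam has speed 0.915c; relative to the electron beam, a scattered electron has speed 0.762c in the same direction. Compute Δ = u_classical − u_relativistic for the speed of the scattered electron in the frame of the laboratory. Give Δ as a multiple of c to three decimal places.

Δ = 0.689c

Galilean: u_cl = 0.762 + 0.915 = 1.6770.
Relativistic: u_rel = (0.762 + 0.915) / (1 + 0.762·0.915) = 1.6770/1.6972 = 0.9881.
Δ = 1.6770 − 0.9881 = 0.6889.
(The classical prediction exceeds c; the relativistic result does not.)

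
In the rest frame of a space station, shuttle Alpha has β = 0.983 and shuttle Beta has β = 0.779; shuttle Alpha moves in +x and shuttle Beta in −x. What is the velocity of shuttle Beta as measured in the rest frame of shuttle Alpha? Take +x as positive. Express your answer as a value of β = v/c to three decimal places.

β_A = 0.983, β_B = -0.779.
Transform to A's frame with the inverse velocity-addition law: u' = (u − v)/(1 − uv/c²), taking u = β_B and v = β_A.
u' = (-0.779 − 0.983) / (1 − (0.983)(-0.779)) = -1.7620/1.7658 = -0.9979.

β = -0.998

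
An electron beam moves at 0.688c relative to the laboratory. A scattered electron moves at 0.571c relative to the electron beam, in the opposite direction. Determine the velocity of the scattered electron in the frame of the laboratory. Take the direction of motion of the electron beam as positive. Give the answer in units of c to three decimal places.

With v = 0.688 and u' = -0.571 (in units of c),
u = (u' + v)/(1 + u'v/c²):
u = (-0.571 + 0.688) / (1 + (-0.571)·0.688) = 0.1170/0.6072 = 0.1927
(Galilean addition would give +0.117c.)

+0.193c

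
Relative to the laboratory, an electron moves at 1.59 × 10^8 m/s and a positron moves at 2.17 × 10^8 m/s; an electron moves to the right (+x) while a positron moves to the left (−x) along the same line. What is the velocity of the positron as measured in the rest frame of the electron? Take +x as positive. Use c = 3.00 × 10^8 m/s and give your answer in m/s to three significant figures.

β_A = 0.530, β_B = -0.723 (dividing each by c = 3.00 × 10^8 m/s).
Transform to A's frame with the inverse velocity-addition law: u' = (u − v)/(1 − uv/c²), taking u = β_B and v = β_A.
u' = (-0.723 − 0.530) / (1 − (0.530)(-0.723)) = -1.2533/1.3834 = -0.9060.
u' = -0.9060 × 3.00 × 10^8 m/s.

-2.72 × 10^8 m/s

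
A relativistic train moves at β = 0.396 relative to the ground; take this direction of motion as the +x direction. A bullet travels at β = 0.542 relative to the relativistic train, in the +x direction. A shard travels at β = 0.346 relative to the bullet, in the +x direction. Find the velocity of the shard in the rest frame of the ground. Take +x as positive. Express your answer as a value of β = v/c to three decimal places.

Apply u = (u' + v)/(1 + u'v/c²) successively, working outward toward the ground.
Start: velocity of the relativistic train relative to the ground = 0.3960c.
Compose with the bullet (u' = 0.542 in the relativistic train frame): u_1 = (0.542 + 0.396) / (1 + 0.542·0.396) = 0.9380/1.2146 = 0.7723.
Compose with the shard (u' = 0.346 in the bullet frame): u_2 = (0.346 + 0.772) / (1 + 0.346·0.772) = 1.1183/1.2672 = 0.8825.

β = 0.882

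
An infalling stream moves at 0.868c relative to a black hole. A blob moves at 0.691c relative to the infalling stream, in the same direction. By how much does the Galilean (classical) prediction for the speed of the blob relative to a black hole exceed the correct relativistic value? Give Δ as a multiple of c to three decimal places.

Δ = 0.584c

Galilean: u_cl = 0.691 + 0.868 = 1.5590.
Relativistic: u_rel = (0.691 + 0.868) / (1 + 0.691·0.868) = 1.5590/1.5998 = 0.9745.
Δ = 1.5590 − 0.9745 = 0.5845.
(The classical prediction exceeds c; the relativistic result does not.)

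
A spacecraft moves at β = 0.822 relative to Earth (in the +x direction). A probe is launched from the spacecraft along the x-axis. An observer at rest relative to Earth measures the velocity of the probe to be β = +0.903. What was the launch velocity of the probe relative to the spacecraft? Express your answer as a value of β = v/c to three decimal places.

Invert the composition law: u' = (u − v)/(1 − uv/c²).
u' = (0.903 − 0.822) / (1 − (0.903)(0.822)) = 0.0810/0.2577 = 0.3143.

β = +0.314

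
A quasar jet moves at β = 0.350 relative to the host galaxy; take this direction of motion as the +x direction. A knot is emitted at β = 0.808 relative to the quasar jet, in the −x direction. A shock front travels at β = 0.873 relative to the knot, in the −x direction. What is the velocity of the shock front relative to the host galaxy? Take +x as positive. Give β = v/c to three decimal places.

β = -0.971

Apply u = (u' + v)/(1 + u'v/c²) successively, working outward toward the host galaxy.
Start: velocity of the quasar jet relative to the host galaxy = 0.3500c.
Compose with the knot (u' = -0.808 in the quasar jet frame): u_1 = (-0.808 + 0.350) / (1 + (-0.808)·0.350) = -0.4580/0.7172 = -0.6386.
Compose with the shock front (u' = -0.873 in the knot frame): u_2 = (-0.873 + (-0.639)) / (1 + (-0.873)·(-0.639)) = -1.5116/1.5575 = -0.9705.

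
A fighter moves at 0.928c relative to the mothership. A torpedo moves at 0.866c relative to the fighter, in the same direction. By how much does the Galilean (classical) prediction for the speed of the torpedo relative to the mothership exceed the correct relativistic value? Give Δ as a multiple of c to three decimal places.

Δ = 0.799c

Galilean: u_cl = 0.866 + 0.928 = 1.7940.
Relativistic: u_rel = (0.866 + 0.928) / (1 + 0.866·0.928) = 1.7940/1.8036 = 0.9947.
Δ = 1.7940 − 0.9947 = 0.7993.
(The classical prediction exceeds c; the relativistic result does not.)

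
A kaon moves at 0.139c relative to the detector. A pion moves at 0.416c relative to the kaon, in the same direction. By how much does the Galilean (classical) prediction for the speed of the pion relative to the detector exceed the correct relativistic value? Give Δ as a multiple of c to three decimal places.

Galilean: u_cl = 0.416 + 0.139 = 0.5550.
Relativistic: u_rel = (0.416 + 0.139) / (1 + 0.416·0.139) = 0.5550/1.0578 = 0.5247.
Δ = 0.5550 − 0.5247 = 0.0303.

Δ = 0.030c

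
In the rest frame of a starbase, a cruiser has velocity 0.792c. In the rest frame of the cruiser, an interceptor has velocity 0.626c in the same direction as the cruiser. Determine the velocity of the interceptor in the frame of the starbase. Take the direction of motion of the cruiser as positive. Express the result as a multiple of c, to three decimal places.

0.948c

With v = 0.792 and u' = 0.626 (in units of c),
u = (u' + v)/(1 + u'v/c²):
u = (0.626 + 0.792) / (1 + 0.626·0.792) = 1.4180/1.4958 = 0.9480
(Galilean addition would give +1.418c, exceeding c.)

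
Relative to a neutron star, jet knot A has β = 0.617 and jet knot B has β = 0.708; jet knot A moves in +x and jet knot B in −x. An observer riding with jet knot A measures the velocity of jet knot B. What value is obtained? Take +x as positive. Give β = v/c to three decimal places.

β = -0.922

β_A = 0.617, β_B = -0.708.
Transform to A's frame with the inverse velocity-addition law: u' = (u − v)/(1 − uv/c²), taking u = β_B and v = β_A.
u' = (-0.708 − 0.617) / (1 − (0.617)(-0.708)) = -1.3250/1.4368 = -0.9222.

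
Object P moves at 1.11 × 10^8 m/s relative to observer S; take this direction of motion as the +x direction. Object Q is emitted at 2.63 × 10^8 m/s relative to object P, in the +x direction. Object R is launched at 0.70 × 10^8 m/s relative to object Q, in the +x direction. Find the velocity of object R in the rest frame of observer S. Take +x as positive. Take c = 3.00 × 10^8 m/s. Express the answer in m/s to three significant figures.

Apply u = (u' + v)/(1 + u'v/c²) successively, working outward toward observer S.
(Dividing each given speed by c = 3.00 × 10^8 m/s to work in units of c.)
Start: velocity of object P relative to observer S = 0.3700c.
Compose with object Q (u' = 0.877 in object P frame): u_1 = (0.877 + 0.370) / (1 + 0.877·0.370) = 1.2467/1.3244 = 0.9413.
Compose with object R (u' = 0.233 in object Q frame): u_2 = (0.233 + 0.941) / (1 + 0.233·0.941) = 1.1747/1.2196 = 0.9631.
So u = 0.9631 × 3.00 × 10^8 m/s.

2.89 × 10^8 m/s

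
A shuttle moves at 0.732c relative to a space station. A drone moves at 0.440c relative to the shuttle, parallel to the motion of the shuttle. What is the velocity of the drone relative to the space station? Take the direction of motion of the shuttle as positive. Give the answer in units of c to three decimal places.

With v = 0.732 and u' = 0.440 (in units of c),
u = (u' + v)/(1 + u'v/c²):
u = (0.440 + 0.732) / (1 + 0.440·0.732) = 1.1720/1.3221 = 0.8865
(Galilean addition would give +1.172c, exceeding c.)

0.886c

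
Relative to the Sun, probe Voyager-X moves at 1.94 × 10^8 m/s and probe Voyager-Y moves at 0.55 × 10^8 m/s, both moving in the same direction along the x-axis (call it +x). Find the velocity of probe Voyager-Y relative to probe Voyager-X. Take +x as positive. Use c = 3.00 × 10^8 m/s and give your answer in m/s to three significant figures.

-1.58 × 10^8 m/s

β_A = 0.647, β_B = 0.183 (dividing each by c = 3.00 × 10^8 m/s).
Transform to A's frame with the inverse velocity-addition law: u' = (u − v)/(1 − uv/c²), taking u = β_B and v = β_A.
u' = (0.183 − 0.647) / (1 − (0.647)(0.183)) = -0.4633/0.8814 = -0.5257.
u' = -0.5257 × 3.00 × 10^8 m/s.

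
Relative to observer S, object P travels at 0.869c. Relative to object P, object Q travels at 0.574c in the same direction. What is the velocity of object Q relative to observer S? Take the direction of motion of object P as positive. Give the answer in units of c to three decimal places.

With v = 0.869 and u' = 0.574 (in units of c),
u = (u' + v)/(1 + u'v/c²):
u = (0.574 + 0.869) / (1 + 0.574·0.869) = 1.4430/1.4988 = 0.9628

0.963c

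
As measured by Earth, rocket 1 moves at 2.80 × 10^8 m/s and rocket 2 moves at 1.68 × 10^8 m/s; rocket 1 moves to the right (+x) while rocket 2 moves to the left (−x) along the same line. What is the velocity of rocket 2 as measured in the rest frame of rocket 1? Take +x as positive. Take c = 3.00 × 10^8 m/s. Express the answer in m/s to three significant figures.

-2.94 × 10^8 m/s

β_A = 0.933, β_B = -0.560 (dividing each by c = 3.00 × 10^8 m/s).
Transform to A's frame with the inverse velocity-addition law: u' = (u − v)/(1 − uv/c²), taking u = β_B and v = β_A.
u' = (-0.560 − 0.933) / (1 − (0.933)(-0.560)) = -1.4933/1.5227 = -0.9807.
u' = -0.9807 × 3.00 × 10^8 m/s.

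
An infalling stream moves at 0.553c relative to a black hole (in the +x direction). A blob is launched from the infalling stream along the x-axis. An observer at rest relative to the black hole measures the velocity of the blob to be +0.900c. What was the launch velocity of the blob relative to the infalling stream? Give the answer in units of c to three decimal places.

+0.691c

Invert the composition law: u' = (u − v)/(1 − uv/c²).
u' = (0.900 − 0.553) / (1 − (0.900)(0.553)) = 0.3470/0.5023 = 0.6908.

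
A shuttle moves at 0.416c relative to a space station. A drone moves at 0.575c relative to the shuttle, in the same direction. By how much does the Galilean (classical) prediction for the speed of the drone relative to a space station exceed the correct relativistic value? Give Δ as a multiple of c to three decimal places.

Galilean: u_cl = 0.575 + 0.416 = 0.9910.
Relativistic: u_rel = (0.575 + 0.416) / (1 + 0.575·0.416) = 0.9910/1.2392 = 0.7997.
Δ = 0.9910 − 0.7997 = 0.1913.

Δ = 0.191c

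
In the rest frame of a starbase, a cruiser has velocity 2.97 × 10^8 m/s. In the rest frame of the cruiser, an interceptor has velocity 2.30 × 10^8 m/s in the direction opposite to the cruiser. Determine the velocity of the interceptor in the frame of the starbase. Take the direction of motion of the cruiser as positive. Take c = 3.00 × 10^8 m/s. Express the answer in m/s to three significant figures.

In units of c (dividing by 3.00 × 10^8 m/s): v = 0.990, u' = -0.767.
u = (u' + v)/(1 + u'v/c²):
u = (-0.767 + 0.990) / (1 + (-0.767)·0.990) = 0.2233/0.2410 = 0.9267
(Galilean addition would give +0.223c.)
Converting back: u = 0.9267 × 3.00 × 10^8 m/s.

+2.78 × 10^8 m/s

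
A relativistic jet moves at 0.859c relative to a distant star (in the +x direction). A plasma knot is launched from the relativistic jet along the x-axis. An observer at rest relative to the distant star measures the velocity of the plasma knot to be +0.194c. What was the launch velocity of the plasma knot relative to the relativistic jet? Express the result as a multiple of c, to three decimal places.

Invert the composition law: u' = (u − v)/(1 − uv/c²).
u' = (0.194 − 0.859) / (1 − (0.194)(0.859)) = -0.6650/0.8334 = -0.7980.

-0.798c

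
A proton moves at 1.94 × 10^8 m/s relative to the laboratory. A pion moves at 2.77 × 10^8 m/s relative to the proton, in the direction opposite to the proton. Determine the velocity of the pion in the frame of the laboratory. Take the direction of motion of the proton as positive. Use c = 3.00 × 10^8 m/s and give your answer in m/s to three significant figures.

-2.06 × 10^8 m/s

In units of c (dividing by 3.00 × 10^8 m/s): v = 0.647, u' = -0.923.
u = (u' + v)/(1 + u'v/c²):
u = (-0.923 + 0.647) / (1 + (-0.923)·0.647) = -0.2767/0.4029 = -0.6867
Converting back: u = -0.6867 × 3.00 × 10^8 m/s.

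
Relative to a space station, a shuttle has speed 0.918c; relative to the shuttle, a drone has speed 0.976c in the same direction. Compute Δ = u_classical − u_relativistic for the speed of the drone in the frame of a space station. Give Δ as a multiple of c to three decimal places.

Galilean: u_cl = 0.976 + 0.918 = 1.8940.
Relativistic: u_rel = (0.976 + 0.918) / (1 + 0.976·0.918) = 1.8940/1.8960 = 0.9990.
Δ = 1.8940 − 0.9990 = 0.8950.
(The classical prediction exceeds c; the relativistic result does not.)

Δ = 0.895c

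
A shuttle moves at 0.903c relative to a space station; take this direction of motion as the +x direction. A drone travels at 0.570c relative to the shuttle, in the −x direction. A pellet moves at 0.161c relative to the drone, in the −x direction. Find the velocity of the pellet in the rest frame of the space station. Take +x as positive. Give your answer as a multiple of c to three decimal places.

Apply u = (u' + v)/(1 + u'v/c²) successively, working outward toward the space station.
Start: velocity of the shuttle relative to the space station = 0.9030c.
Compose with the drone (u' = -0.570 in the shuttle frame): u_1 = (-0.570 + 0.903) / (1 + (-0.570)·0.903) = 0.3330/0.4853 = 0.6862.
Compose with the pellet (u' = -0.161 in the drone frame): u_2 = (-0.161 + 0.686) / (1 + (-0.161)·0.686) = 0.5252/0.8895 = 0.5904.

+0.590c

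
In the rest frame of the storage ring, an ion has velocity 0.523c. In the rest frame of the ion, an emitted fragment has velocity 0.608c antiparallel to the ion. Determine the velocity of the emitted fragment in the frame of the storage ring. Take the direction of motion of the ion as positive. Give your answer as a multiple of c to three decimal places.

With v = 0.523 and u' = -0.608 (in units of c),
u = (u' + v)/(1 + u'v/c²):
u = (-0.608 + 0.523) / (1 + (-0.608)·0.523) = -0.0850/0.6820 = -0.1246
(Galilean addition would give -0.085c.)

-0.125c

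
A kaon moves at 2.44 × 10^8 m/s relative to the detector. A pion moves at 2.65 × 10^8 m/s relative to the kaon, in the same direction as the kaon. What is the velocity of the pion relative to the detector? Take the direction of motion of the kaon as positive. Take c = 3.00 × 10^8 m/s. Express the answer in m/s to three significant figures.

2.96 × 10^8 m/s

In units of c (dividing by 3.00 × 10^8 m/s): v = 0.813, u' = 0.883.
u = (u' + v)/(1 + u'v/c²):
u = (0.883 + 0.813) / (1 + 0.883·0.813) = 1.6967/1.7184 = 0.9873
(Galilean addition would give +1.697c, exceeding c.)
Converting back: u = 0.9873 × 3.00 × 10^8 m/s.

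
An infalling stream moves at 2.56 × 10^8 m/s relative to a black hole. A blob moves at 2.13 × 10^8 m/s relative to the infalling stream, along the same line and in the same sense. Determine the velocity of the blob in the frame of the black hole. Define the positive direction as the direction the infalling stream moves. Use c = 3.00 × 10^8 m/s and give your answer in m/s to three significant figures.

2.92 × 10^8 m/s

In units of c (dividing by 3.00 × 10^8 m/s): v = 0.853, u' = 0.710.
u = (u' + v)/(1 + u'v/c²):
u = (0.710 + 0.853) / (1 + 0.710·0.853) = 1.5633/1.6059 = 0.9735
(Galilean addition would give +1.563c, exceeding c.)
Converting back: u = 0.9735 × 3.00 × 10^8 m/s.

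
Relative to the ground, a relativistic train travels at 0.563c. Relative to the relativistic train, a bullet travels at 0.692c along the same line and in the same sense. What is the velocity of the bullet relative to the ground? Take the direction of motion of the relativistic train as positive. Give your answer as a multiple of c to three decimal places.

With v = 0.563 and u' = 0.692 (in units of c),
u = (u' + v)/(1 + u'v/c²):
u = (0.692 + 0.563) / (1 + 0.692·0.563) = 1.2550/1.3896 = 0.9031

0.903c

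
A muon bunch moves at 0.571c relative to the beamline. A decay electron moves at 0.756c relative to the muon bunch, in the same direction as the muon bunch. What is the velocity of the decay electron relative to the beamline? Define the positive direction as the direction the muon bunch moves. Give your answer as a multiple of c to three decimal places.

With v = 0.571 and u' = 0.756 (in units of c),
u = (u' + v)/(1 + u'v/c²):
u = (0.756 + 0.571) / (1 + 0.756·0.571) = 1.3270/1.4317 = 0.9269

0.927c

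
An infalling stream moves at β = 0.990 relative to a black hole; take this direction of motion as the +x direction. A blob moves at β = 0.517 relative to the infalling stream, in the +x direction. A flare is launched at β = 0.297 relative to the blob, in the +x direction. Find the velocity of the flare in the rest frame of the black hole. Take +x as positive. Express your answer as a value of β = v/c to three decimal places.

β = 0.998

Apply u = (u' + v)/(1 + u'v/c²) successively, working outward toward the black hole.
Start: velocity of the infalling stream relative to the black hole = 0.9900c.
Compose with the blob (u' = 0.517 in the infalling stream frame): u_1 = (0.517 + 0.990) / (1 + 0.517·0.990) = 1.5070/1.5118 = 0.9968.
Compose with the flare (u' = 0.297 in the blob frame): u_2 = (0.297 + 0.997) / (1 + 0.297·0.997) = 1.2938/1.2961 = 0.9983.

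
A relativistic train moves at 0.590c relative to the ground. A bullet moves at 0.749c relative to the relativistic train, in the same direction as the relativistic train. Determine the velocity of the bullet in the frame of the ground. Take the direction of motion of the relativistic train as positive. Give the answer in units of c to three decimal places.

0.929c

With v = 0.590 and u' = 0.749 (in units of c),
u = (u' + v)/(1 + u'v/c²):
u = (0.749 + 0.590) / (1 + 0.749·0.590) = 1.3390/1.4419 = 0.9286
(Galilean addition would give +1.339c, exceeding c.)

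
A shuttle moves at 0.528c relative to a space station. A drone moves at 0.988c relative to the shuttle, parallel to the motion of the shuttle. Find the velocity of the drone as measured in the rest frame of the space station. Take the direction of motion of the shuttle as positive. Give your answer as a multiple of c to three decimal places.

0.996c

With v = 0.528 and u' = 0.988 (in units of c),
u = (u' + v)/(1 + u'v/c²):
u = (0.988 + 0.528) / (1 + 0.988·0.528) = 1.5160/1.5217 = 0.9963
(Galilean addition would give +1.516c, exceeding c.)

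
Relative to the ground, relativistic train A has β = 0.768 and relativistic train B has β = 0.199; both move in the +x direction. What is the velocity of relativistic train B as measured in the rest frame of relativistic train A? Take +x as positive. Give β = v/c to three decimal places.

β = -0.672

β_A = 0.768, β_B = 0.199.
Transform to A's frame with the inverse velocity-addition law: u' = (u − v)/(1 − uv/c²), taking u = β_B and v = β_A.
u' = (0.199 − 0.768) / (1 − (0.768)(0.199)) = -0.5690/0.8472 = -0.6716.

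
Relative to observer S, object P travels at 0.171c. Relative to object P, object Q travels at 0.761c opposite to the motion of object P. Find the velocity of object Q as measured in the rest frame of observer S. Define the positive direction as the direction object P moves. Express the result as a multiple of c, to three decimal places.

-0.678c

With v = 0.171 and u' = -0.761 (in units of c),
u = (u' + v)/(1 + u'v/c²):
u = (-0.761 + 0.171) / (1 + (-0.761)·0.171) = -0.5900/0.8699 = -0.6783
(Galilean addition would give -0.590c.)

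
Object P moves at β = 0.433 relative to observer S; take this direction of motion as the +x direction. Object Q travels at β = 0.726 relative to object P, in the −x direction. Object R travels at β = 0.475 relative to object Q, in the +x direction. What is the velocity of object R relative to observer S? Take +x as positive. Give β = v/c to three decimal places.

β = +0.060

Apply u = (u' + v)/(1 + u'v/c²) successively, working outward toward observer S.
Start: velocity of object P relative to observer S = 0.4330c.
Compose with object Q (u' = -0.726 in object P frame): u_1 = (-0.726 + 0.433) / (1 + (-0.726)·0.433) = -0.2930/0.6856 = -0.4273.
Compose with object R (u' = 0.475 in object Q frame): u_2 = (0.475 + (-0.427)) / (1 + 0.475·(-0.427)) = 0.0477/0.7970 = 0.0598.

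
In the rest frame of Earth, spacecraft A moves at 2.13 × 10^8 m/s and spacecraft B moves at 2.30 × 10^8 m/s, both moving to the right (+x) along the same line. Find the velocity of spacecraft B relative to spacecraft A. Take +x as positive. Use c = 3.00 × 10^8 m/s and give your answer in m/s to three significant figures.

β_A = 0.710, β_B = 0.767 (dividing each by c = 3.00 × 10^8 m/s).
Transform to A's frame with the inverse velocity-addition law: u' = (u − v)/(1 − uv/c²), taking u = β_B and v = β_A.
u' = (0.767 − 0.710) / (1 − (0.710)(0.767)) = 0.0567/0.4557 = 0.1244.
u' = 0.1244 × 3.00 × 10^8 m/s.

+3.73 × 10^7 m/s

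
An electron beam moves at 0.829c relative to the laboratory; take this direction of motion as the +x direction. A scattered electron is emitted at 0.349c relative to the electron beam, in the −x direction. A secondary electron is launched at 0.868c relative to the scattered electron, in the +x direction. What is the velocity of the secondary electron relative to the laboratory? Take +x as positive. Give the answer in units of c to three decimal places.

Apply u = (u' + v)/(1 + u'v/c²) successively, working outward toward the laboratory.
Start: velocity of the electron beam relative to the laboratory = 0.8290c.
Compose with the scattered electron (u' = -0.349 in the electron beam frame): u_1 = (-0.349 + 0.829) / (1 + (-0.349)·0.829) = 0.4800/0.7107 = 0.6754.
Compose with the secondary electron (u' = 0.868 in the scattered electron frame): u_2 = (0.868 + 0.675) / (1 + 0.868·0.675) = 1.5434/1.5863 = 0.9730.

+0.973c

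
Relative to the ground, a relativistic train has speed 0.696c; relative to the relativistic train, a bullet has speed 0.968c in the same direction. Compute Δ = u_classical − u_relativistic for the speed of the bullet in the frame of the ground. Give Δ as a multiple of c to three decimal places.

Galilean: u_cl = 0.968 + 0.696 = 1.6640.
Relativistic: u_rel = (0.968 + 0.696) / (1 + 0.968·0.696) = 1.6640/1.6737 = 0.9942.
Δ = 1.6640 − 0.9942 = 0.6698.
(The classical prediction exceeds c; the relativistic result does not.)

Δ = 0.670c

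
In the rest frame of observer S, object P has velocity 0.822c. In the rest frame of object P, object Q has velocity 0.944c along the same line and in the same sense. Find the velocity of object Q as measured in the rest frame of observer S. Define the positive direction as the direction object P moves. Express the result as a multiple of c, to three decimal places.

With v = 0.822 and u' = 0.944 (in units of c),
u = (u' + v)/(1 + u'v/c²):
u = (0.944 + 0.822) / (1 + 0.944·0.822) = 1.7660/1.7760 = 0.9944

0.994c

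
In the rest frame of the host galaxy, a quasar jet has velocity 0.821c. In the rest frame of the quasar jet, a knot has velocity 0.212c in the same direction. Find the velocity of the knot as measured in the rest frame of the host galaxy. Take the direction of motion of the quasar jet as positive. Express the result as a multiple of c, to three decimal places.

0.880c

With v = 0.821 and u' = 0.212 (in units of c),
u = (u' + v)/(1 + u'v/c²):
u = (0.212 + 0.821) / (1 + 0.212·0.821) = 1.0330/1.1741 = 0.8799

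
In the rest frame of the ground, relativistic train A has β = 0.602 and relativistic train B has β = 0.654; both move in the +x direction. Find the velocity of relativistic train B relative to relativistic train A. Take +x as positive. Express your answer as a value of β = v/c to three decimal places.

β_A = 0.602, β_B = 0.654.
Transform to A's frame with the inverse velocity-addition law: u' = (u − v)/(1 − uv/c²), taking u = β_B and v = β_A.
u' = (0.654 − 0.602) / (1 − (0.602)(0.654)) = 0.0520/0.6063 = 0.0858.

β = +0.086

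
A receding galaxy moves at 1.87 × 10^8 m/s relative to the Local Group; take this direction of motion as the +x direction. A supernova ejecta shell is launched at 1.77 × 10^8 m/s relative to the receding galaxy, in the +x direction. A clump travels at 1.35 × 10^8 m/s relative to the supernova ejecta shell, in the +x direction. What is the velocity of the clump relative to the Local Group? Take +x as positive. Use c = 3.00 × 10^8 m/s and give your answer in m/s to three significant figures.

2.87 × 10^8 m/s

Apply u = (u' + v)/(1 + u'v/c²) successively, working outward toward the Local Group.
(Dividing each given speed by c = 3.00 × 10^8 m/s to work in units of c.)
Start: velocity of the receding galaxy relative to the Local Group = 0.6233c.
Compose with the supernova ejecta shell (u' = 0.590 in the receding galaxy frame): u_1 = (0.590 + 0.623) / (1 + 0.590·0.623) = 1.2133/1.3678 = 0.8871.
Compose with the clump (u' = 0.450 in the supernova ejecta shell frame): u_2 = (0.450 + 0.887) / (1 + 0.450·0.887) = 1.3371/1.3992 = 0.9556.
So u = 0.9556 × 3.00 × 10^8 m/s.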